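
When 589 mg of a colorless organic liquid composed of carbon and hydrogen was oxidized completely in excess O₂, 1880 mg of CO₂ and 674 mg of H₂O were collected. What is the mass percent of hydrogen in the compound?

mol C = 1.88 g CO₂ ÷ 44.009 g/mol = 0.04272 mol
mol H = 2 × 0.674 g H₂O ÷ 18.015 g/mol = 0.07483 mol
mass % H = 0.07543 g ÷ 0.589 g × 100%

12.8%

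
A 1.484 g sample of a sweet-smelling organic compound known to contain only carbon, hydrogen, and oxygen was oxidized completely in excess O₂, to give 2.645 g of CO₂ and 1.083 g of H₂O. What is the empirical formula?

C3H6O2

mol C = 2.645 g CO₂ ÷ 44.009 g/mol = 0.060101 mol
mol H = 2 × 1.083 g H₂O ÷ 18.015 g/mol = 0.12023 mol
mass O = 1.484 − (0.72188 + 0.12120) = 0.64093 g → mol O = 0.64093 ÷ 15.999 = 0.040060 mol
Divide by the smallest (0.040060 mol): C 1.500, H 3.001, O 1.000
Multiplying each by 2 gives whole numbers: C 3.00, H 6.00, O 2.00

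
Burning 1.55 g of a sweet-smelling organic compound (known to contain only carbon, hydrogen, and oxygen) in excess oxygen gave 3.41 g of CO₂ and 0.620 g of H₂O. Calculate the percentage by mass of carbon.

60.0%

mol C = 3.41 g CO₂ ÷ 44.009 g/mol = 0.07748 mol
mol H = 2 × 0.620 g H₂O ÷ 18.015 g/mol = 0.06883 mol
mass O = 1.55 − (0.9307 + 0.06938) = 0.5500 g → mol O = 0.5500 ÷ 15.999 = 0.03437 mol
mass % C = 0.9307 g ÷ 1.55 g × 100%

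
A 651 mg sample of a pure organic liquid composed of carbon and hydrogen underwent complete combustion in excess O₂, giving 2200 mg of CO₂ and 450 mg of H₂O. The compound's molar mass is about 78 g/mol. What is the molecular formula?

C6H6

mol C = 2.20 g CO₂ ÷ 44.009 g/mol = 0.04999 mol
mol H = 2 × 0.450 g H₂O ÷ 18.015 g/mol = 0.04996 mol
Divide by the smallest (0.04996 mol): C 1.001, H 1.000
Empirical formula: CH
Empirical-formula mass = 13.02 g/mol; 78 ÷ 13.02 ≈ 6, so the molecular formula is C6H6.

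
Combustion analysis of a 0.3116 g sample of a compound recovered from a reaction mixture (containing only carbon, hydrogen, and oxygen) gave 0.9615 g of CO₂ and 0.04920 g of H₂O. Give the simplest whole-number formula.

mol C = 0.9615 g CO₂ ÷ 44.009 g/mol = 0.021848 mol
mol H = 2 × 0.04920 g H₂O ÷ 18.015 g/mol = 0.0054621 mol
mass O = 0.3116 − (0.26241 + 0.0055058) = 0.043680 g → mol O = 0.043680 ÷ 15.999 = 0.0027302 mol
Divide by the smallest (0.0027302 mol): C 8.002, H 2.001, O 1.000

C8H2O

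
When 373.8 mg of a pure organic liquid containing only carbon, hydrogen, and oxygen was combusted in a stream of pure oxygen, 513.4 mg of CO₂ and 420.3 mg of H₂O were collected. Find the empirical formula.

mol C = 0.5134 g CO₂ ÷ 44.009 g/mol = 0.011666 mol
mol H = 2 × 0.4203 g H₂O ÷ 18.015 g/mol = 0.046661 mol
mass O = 0.3738 − (0.14012 + 0.047034) = 0.18665 g → mol O = 0.18665 ÷ 15.999 = 0.011666 mol
Divide by the smallest (0.011666 mol): C 1.000, H 4.000, O 1.000

CH4O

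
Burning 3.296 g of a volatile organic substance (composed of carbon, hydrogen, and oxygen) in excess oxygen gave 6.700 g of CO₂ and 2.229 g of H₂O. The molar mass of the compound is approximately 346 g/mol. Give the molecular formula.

mol C = 6.700 g CO₂ ÷ 44.009 g/mol = 0.15224 mol
mol H = 2 × 2.229 g H₂O ÷ 18.015 g/mol = 0.24746 mol
mass O = 3.296 − (1.8286 + 0.24944) = 1.2180 g → mol O = 1.2180 ÷ 15.999 = 0.076129 mol
Divide by the smallest (0.076129 mol): C 2.000, H 3.251, O 1.000
Multiplying each by 4 gives whole numbers: C 8.00, H 13.00, O 4.00
Empirical formula: C8H13O4
Empirical-formula mass = 173.19 g/mol; 346 ÷ 173.19 ≈ 2, so the molecular formula is C16H26O8.

C16H26O8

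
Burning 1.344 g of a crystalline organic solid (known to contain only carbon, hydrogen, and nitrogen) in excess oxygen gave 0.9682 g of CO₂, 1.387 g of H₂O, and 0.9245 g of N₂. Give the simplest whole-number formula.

CH7N3

mol C = 0.9682 g CO₂ ÷ 44.009 g/mol = 0.022000 mol
mol H = 2 × 1.387 g H₂O ÷ 18.015 g/mol = 0.15398 mol
mol N = 2 × 0.9245 g N₂ ÷ 28.014 g/mol = 0.066003 mol
Divide by the smallest (0.022000 mol): C 1.000, H 6.999, N 3.000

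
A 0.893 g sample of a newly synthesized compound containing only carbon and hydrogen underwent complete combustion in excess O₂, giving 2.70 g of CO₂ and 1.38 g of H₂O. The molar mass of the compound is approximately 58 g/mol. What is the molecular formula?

C4H10

mol C = 2.70 g CO₂ ÷ 44.009 g/mol = 0.06135 mol
mol H = 2 × 1.38 g H₂O ÷ 18.015 g/mol = 0.1532 mol
Divide by the smallest (0.06135 mol): C 1.000, H 2.497
Multiplying each by 2 gives whole numbers: C 2.00, H 4.99
Empirical formula: C2H5
Empirical-formula mass = 29.06 g/mol; 58 ÷ 29.06 ≈ 2, so the molecular formula is C4H10.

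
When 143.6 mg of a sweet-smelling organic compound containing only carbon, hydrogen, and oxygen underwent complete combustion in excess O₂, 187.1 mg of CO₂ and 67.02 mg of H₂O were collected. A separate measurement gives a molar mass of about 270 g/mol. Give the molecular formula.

C8H14O10

mol C = 0.1871 g CO₂ ÷ 44.009 g/mol = 0.0042514 mol
mol H = 2 × 0.06702 g H₂O ÷ 18.015 g/mol = 0.0074405 mol
mass O = 0.1436 − (0.051064 + 0.0075000) = 0.085036 g → mol O = 0.085036 ÷ 15.999 = 0.0053151 mol
Divide by the smallest (0.0042514 mol): C 1.000, H 1.750, O 1.250
Multiplying each by 4 gives whole numbers: C 4.00, H 7.00, O 5.00
Empirical formula: C4H7O5
Empirical-formula mass = 135.09 g/mol; 270 ÷ 135.09 ≈ 2, so the molecular formula is C8H14O10.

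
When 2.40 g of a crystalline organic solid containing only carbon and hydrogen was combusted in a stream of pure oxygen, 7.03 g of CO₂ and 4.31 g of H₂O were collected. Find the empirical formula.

CH3

mol C = 7.03 g CO₂ ÷ 44.009 g/mol = 0.1597 mol
mol H = 2 × 4.31 g H₂O ÷ 18.015 g/mol = 0.4785 mol
Divide by the smallest (0.1597 mol): C 1.000, H 2.995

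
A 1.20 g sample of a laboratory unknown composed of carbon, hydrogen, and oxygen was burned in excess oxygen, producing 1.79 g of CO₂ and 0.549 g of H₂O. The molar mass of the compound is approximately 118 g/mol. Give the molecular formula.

mol C = 1.79 g CO₂ ÷ 44.009 g/mol = 0.04067 mol
mol H = 2 × 0.549 g H₂O ÷ 18.015 g/mol = 0.06095 mol
mass O = 1.20 − (0.4885 + 0.06144) = 0.6500 g → mol O = 0.6500 ÷ 15.999 = 0.04063 mol
Divide by the smallest (0.04063 mol): C 1.001, H 1.500, O 1.000
Multiplying each by 2 gives whole numbers: C 2.00, H 3.00, O 2.00
Empirical formula: C2H3O2
Empirical-formula mass = 59.04 g/mol; 118 ÷ 59.04 ≈ 2, so the molecular formula is C4H6O4.

C4H6O4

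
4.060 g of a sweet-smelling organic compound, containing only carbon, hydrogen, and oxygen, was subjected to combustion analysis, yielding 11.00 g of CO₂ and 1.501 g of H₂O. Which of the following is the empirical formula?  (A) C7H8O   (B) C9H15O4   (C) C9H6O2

mol C = 11.00 g CO₂ ÷ 44.009 g/mol = 0.24995 mol
mol H = 2 × 1.501 g H₂O ÷ 18.015 g/mol = 0.16664 mol
mass O = 4.060 − (3.0021 + 0.16797) = 0.88989 g → mol O = 0.88989 ÷ 15.999 = 0.055622 mol
Divide by the smallest (0.055622 mol): C 4.494, H 2.996, O 1.000
Multiplying each by 2 gives whole numbers: C 8.99, H 5.99, O 2.00

(C) C9H6O2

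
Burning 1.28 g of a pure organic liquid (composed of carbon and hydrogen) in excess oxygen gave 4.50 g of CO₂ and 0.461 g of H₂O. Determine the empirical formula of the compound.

C2H

mol C = 4.50 g CO₂ ÷ 44.009 g/mol = 0.1023 mol
mol H = 2 × 0.461 g H₂O ÷ 18.015 g/mol = 0.05118 mol
Divide by the smallest (0.05118 mol): C 1.998, H 1.000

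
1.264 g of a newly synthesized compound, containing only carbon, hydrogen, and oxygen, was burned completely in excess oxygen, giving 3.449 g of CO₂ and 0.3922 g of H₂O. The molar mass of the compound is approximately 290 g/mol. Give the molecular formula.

mol C = 3.449 g CO₂ ÷ 44.009 g/mol = 0.078370 mol
mol H = 2 × 0.3922 g H₂O ÷ 18.015 g/mol = 0.043541 mol
mass O = 1.264 − (0.94131 + 0.043890) = 0.27880 g → mol O = 0.27880 ÷ 15.999 = 0.017426 mol
Divide by the smallest (0.017426 mol): C 4.497, H 2.499, O 1.000
Multiplying each by 2 gives whole numbers: C 8.99, H 5.00, O 2.00
Empirical formula: C9H5O2
Empirical-formula mass = 145.14 g/mol; 290 ÷ 145.14 ≈ 2, so the molecular formula is C18H10O4.

C18H10O4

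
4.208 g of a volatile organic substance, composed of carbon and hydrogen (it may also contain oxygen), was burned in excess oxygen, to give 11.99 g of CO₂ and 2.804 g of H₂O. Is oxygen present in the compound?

yes

mol C = 11.99 g CO₂ ÷ 44.009 g/mol = 0.27244 mol
mol H = 2 × 2.804 g H₂O ÷ 18.015 g/mol = 0.31130 mol
C and H account for only 3.5861 g of the 4.208 g sample; the remaining 0.62189 g must be oxygen.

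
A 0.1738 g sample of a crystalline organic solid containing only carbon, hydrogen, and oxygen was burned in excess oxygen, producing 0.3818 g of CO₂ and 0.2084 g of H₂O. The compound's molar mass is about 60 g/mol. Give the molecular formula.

C3H8O

mol C = 0.3818 g CO₂ ÷ 44.009 g/mol = 0.0086755 mol
mol H = 2 × 0.2084 g H₂O ÷ 18.015 g/mol = 0.023136 mol
mass O = 0.1738 − (0.10420 + 0.023321) = 0.046277 g → mol O = 0.046277 ÷ 15.999 = 0.0028925 mol
Divide by the smallest (0.0028925 mol): C 2.999, H 7.999, O 1.000
Empirical formula: C3H8O
Empirical-formula mass = 60.10 g/mol; 60 ÷ 60.10 ≈ 1, so the molecular formula is C3H8O.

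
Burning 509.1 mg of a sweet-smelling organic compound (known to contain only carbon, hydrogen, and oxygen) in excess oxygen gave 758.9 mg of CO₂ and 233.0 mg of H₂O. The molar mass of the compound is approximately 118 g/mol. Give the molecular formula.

mol C = 0.7589 g CO₂ ÷ 44.009 g/mol = 0.017244 mol
mol H = 2 × 0.2330 g H₂O ÷ 18.015 g/mol = 0.025867 mol
mass O = 0.5091 − (0.20712 + 0.026074) = 0.27591 g → mol O = 0.27591 ÷ 15.999 = 0.017245 mol
Divide by the smallest (0.017244 mol): C 1.000, H 1.500, O 1.000
Multiplying each by 2 gives whole numbers: C 2.00, H 3.00, O 2.00
Empirical formula: C2H3O2
Empirical-formula mass = 59.04 g/mol; 118 ÷ 59.04 ≈ 2, so the molecular formula is C4H6O4.

C4H6O4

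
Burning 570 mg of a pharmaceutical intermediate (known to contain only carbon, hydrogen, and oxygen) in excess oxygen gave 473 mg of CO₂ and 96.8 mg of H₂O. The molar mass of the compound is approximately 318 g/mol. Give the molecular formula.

C6H6O15

mol C = 0.473 g CO₂ ÷ 44.009 g/mol = 0.01075 mol
mol H = 2 × 0.0968 g H₂O ÷ 18.015 g/mol = 0.01075 mol
mass O = 0.570 − (0.1291 + 0.01083) = 0.4301 g → mol O = 0.4301 ÷ 15.999 = 0.02688 mol
Divide by the smallest (0.01075 mol): C 1.000, H 1.000, O 2.501
Multiplying each by 2 gives whole numbers: C 2.00, H 2.00, O 5.00
Empirical formula: C2H2O5
Empirical-formula mass = 106.03 g/mol; 318 ÷ 106.03 ≈ 3, so the molecular formula is C6H6O15.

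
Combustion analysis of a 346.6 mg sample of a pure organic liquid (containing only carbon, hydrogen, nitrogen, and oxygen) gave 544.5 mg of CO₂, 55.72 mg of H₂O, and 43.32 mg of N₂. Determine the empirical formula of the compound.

C4H2NO3

mol C = 0.5445 g CO₂ ÷ 44.009 g/mol = 0.012372 mol
mol H = 2 × 0.05572 g H₂O ÷ 18.015 g/mol = 0.0061860 mol
mol N = 2 × 0.04332 g N₂ ÷ 28.014 g/mol = 0.0030927 mol
mass O = 0.3466 − (0.14861 + 0.0062354 + 0.043320) = 0.14844 g → mol O = 0.14844 ÷ 15.999 = 0.0092780 mol
Divide by the smallest (0.0030927 mol): C 4.000, H 2.000, N 1.000, O 3.000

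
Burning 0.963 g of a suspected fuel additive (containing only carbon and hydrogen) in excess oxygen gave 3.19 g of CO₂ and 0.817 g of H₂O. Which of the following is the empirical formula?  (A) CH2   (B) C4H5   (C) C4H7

(B) C4H5

mol C = 3.19 g CO₂ ÷ 44.009 g/mol = 0.07249 mol
mol H = 2 × 0.817 g H₂O ÷ 18.015 g/mol = 0.09070 mol
Divide by the smallest (0.07249 mol): C 1.000, H 1.251
Multiplying each by 4 gives whole numbers: C 4.00, H 5.01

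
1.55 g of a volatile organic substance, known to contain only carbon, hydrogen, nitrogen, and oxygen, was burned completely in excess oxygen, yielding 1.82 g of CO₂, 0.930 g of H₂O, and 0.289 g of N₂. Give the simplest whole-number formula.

mol C = 1.82 g CO₂ ÷ 44.009 g/mol = 0.04136 mol
mol H = 2 × 0.930 g H₂O ÷ 18.015 g/mol = 0.1032 mol
mol N = 2 × 0.289 g N₂ ÷ 28.014 g/mol = 0.02063 mol
mass O = 1.55 − (0.4967 + 0.1041 + 0.2890) = 0.6602 g → mol O = 0.6602 ÷ 15.999 = 0.04127 mol
Divide by the smallest (0.02063 mol): C 2.004, H 5.004, N 1.000, O 2.000

C2H5NO2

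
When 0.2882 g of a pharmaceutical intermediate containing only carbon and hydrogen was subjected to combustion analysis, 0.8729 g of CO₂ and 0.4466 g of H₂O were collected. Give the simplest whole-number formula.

mol C = 0.8729 g CO₂ ÷ 44.009 g/mol = 0.019835 mol
mol H = 2 × 0.4466 g H₂O ÷ 18.015 g/mol = 0.049581 mol
Divide by the smallest (0.019835 mol): C 1.000, H 2.500
Multiplying each by 2 gives whole numbers: C 2.00, H 5.00

C2H5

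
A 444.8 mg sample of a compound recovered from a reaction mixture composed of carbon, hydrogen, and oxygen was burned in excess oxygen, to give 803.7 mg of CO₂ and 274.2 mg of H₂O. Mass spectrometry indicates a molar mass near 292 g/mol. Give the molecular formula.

mol C = 0.8037 g CO₂ ÷ 44.009 g/mol = 0.018262 mol
mol H = 2 × 0.2742 g H₂O ÷ 18.015 g/mol = 0.030441 mol
mass O = 0.4448 − (0.21935 + 0.030685) = 0.19477 g → mol O = 0.19477 ÷ 15.999 = 0.012174 mol
Divide by the smallest (0.012174 mol): C 1.500, H 2.501, O 1.000
Multiplying each by 2 gives whole numbers: C 3.00, H 5.00, O 2.00
Empirical formula: C3H5O2
Empirical-formula mass = 73.07 g/mol; 292 ÷ 73.07 ≈ 4, so the molecular formula is C12H20O8.

C12H20O8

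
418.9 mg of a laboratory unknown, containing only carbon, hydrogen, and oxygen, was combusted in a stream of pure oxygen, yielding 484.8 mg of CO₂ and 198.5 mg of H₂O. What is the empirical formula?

mol C = 0.4848 g CO₂ ÷ 44.009 g/mol = 0.011016 mol
mol H = 2 × 0.1985 g H₂O ÷ 18.015 g/mol = 0.022037 mol
mass O = 0.4189 − (0.13231 + 0.022213) = 0.26437 g → mol O = 0.26437 ÷ 15.999 = 0.016524 mol
Divide by the smallest (0.011016 mol): C 1.000, H 2.000, O 1.500
Multiplying each by 2 gives whole numbers: C 2.00, H 4.00, O 3.00

C2H4O3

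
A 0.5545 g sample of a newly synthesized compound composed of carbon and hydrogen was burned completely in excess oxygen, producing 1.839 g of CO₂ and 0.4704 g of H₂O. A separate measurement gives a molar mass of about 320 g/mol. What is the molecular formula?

mol C = 1.839 g CO₂ ÷ 44.009 g/mol = 0.041787 mol
mol H = 2 × 0.4704 g H₂O ÷ 18.015 g/mol = 0.052223 mol
Divide by the smallest (0.041787 mol): C 1.000, H 1.250
Multiplying each by 4 gives whole numbers: C 4.00, H 5.00
Empirical formula: C4H5
Empirical-formula mass = 53.08 g/mol; 320 ÷ 53.08 ≈ 6, so the molecular formula is C24H30.

C24H30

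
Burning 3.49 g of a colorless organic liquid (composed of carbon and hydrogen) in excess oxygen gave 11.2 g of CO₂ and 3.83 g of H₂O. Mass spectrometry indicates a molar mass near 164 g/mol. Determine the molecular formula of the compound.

C12H20

mol C = 11.2 g CO₂ ÷ 44.009 g/mol = 0.2545 mol
mol H = 2 × 3.83 g H₂O ÷ 18.015 g/mol = 0.4252 mol
Divide by the smallest (0.2545 mol): C 1.000, H 1.671
Multiplying each by 3 gives whole numbers: C 3.00, H 5.01
Empirical formula: C3H5
Empirical-formula mass = 41.07 g/mol; 164 ÷ 41.07 ≈ 4, so the molecular formula is C12H20.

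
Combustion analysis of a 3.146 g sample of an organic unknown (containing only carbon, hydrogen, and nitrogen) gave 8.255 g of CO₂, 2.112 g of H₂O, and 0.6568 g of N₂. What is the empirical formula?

C4H5N

mol C = 8.255 g CO₂ ÷ 44.009 g/mol = 0.18758 mol
mol H = 2 × 2.112 g H₂O ÷ 18.015 g/mol = 0.23447 mol
mol N = 2 × 0.6568 g N₂ ÷ 28.014 g/mol = 0.046891 mol
Divide by the smallest (0.046891 mol): C 4.000, H 5.000, N 1.000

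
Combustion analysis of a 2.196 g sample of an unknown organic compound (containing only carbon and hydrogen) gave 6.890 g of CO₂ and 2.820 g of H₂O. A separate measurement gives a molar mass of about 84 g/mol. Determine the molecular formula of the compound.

C6H12

mol C = 6.890 g CO₂ ÷ 44.009 g/mol = 0.15656 mol
mol H = 2 × 2.820 g H₂O ÷ 18.015 g/mol = 0.31307 mol
Divide by the smallest (0.15656 mol): C 1.000, H 2.000
Empirical formula: CH2
Empirical-formula mass = 14.03 g/mol; 84 ÷ 14.03 ≈ 6, so the molecular formula is C6H12.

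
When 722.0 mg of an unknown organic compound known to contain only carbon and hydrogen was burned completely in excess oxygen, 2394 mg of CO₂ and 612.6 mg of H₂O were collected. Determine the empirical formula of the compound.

mol C = 2.394 g CO₂ ÷ 44.009 g/mol = 0.054398 mol
mol H = 2 × 0.6126 g H₂O ÷ 18.015 g/mol = 0.068010 mol
Divide by the smallest (0.054398 mol): C 1.000, H 1.250
Multiplying each by 4 gives whole numbers: C 4.00, H 5.00

C4H5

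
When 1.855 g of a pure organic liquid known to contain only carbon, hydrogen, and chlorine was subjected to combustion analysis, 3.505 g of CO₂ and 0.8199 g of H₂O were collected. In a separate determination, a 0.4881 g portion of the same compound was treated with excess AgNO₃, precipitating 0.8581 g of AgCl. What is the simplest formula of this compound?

C7H8Cl2

mol C = 3.505 g CO₂ ÷ 44.009 g/mol = 0.079643 mol
mol H = 2 × 0.8199 g H₂O ÷ 18.015 g/mol = 0.091024 mol
From the AgCl data: mol Cl per gram of compound = (0.8581 ÷ 143.318) ÷ 0.4881 = 0.012267 mol/g, so in the 1.855 g combustion sample mol Cl = 0.022755 mol
Divide by the smallest (0.022755 mol): C 3.500, H 4.000, Cl 1.000
Multiplying each by 2 gives whole numbers: C 7.00, H 8.00, Cl 2.00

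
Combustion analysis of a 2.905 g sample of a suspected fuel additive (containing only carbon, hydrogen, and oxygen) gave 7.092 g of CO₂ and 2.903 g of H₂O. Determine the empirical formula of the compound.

mol C = 7.092 g CO₂ ÷ 44.009 g/mol = 0.16115 mol
mol H = 2 × 2.903 g H₂O ÷ 18.015 g/mol = 0.32229 mol
mass O = 2.905 − (1.9356 + 0.32487) = 0.64458 g → mol O = 0.64458 ÷ 15.999 = 0.040289 mol
Divide by the smallest (0.040289 mol): C 4.000, H 7.999, O 1.000

C4H8O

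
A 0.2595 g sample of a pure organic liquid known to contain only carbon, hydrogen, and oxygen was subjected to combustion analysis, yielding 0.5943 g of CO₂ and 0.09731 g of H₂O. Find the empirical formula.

mol C = 0.5943 g CO₂ ÷ 44.009 g/mol = 0.013504 mol
mol H = 2 × 0.09731 g H₂O ÷ 18.015 g/mol = 0.010803 mol
mass O = 0.2595 − (0.16220 + 0.010890) = 0.086413 g → mol O = 0.086413 ÷ 15.999 = 0.0054012 mol
Divide by the smallest (0.0054012 mol): C 2.500, H 2.000, O 1.000
Multiplying each by 2 gives whole numbers: C 5.00, H 4.00, O 2.00

C5H4O2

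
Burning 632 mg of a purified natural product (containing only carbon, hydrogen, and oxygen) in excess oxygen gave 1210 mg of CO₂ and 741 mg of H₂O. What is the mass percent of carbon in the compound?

mol C = 1.21 g CO₂ ÷ 44.009 g/mol = 0.02749 mol
mol H = 2 × 0.741 g H₂O ÷ 18.015 g/mol = 0.08226 mol
mass O = 0.632 − (0.3302 + 0.08292) = 0.2188 g → mol O = 0.2188 ÷ 15.999 = 0.01368 mol
mass % C = 0.3302 g ÷ 0.632 g × 100%

52.3%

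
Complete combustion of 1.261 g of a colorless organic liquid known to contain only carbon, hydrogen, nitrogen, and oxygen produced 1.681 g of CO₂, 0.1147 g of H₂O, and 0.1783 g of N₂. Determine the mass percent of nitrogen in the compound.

14.14%

mol C = 1.681 g CO₂ ÷ 44.009 g/mol = 0.038197 mol
mol H = 2 × 0.1147 g H₂O ÷ 18.015 g/mol = 0.012734 mol
mol N = 2 × 0.1783 g N₂ ÷ 28.014 g/mol = 0.012729 mol
mass O = 1.261 − (0.45878 + 0.012836 + 0.17830) = 0.61108 g → mol O = 0.61108 ÷ 15.999 = 0.038195 mol
mass % N = 0.17830 g ÷ 1.261 g × 100%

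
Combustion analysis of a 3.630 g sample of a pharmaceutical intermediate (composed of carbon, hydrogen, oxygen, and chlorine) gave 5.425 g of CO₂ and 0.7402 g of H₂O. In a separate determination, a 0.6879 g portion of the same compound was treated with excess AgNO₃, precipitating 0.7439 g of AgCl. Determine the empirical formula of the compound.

mol C = 5.425 g CO₂ ÷ 44.009 g/mol = 0.12327 mol
mol H = 2 × 0.7402 g H₂O ÷ 18.015 g/mol = 0.082176 mol
From the AgCl data: mol Cl per gram of compound = (0.7439 ÷ 143.318) ÷ 0.6879 = 0.0075455 mol/g, so in the 3.630 g combustion sample mol Cl = 0.027390 mol
mass O = 3.630 − (1.4806 + 0.082833 + 0.97098) = 1.0956 g → mol O = 1.0956 ÷ 15.999 = 0.068478 mol
Divide by the smallest (0.027390 mol): C 4.501, H 3.000, Cl 1.000, O 2.500
Multiplying each by 2 gives whole numbers: C 9.00, H 6.00, Cl 2.00, O 5.00

C9H6Cl2O5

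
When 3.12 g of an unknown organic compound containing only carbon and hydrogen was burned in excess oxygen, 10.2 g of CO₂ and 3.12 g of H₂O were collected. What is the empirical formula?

C2H3

mol C = 10.2 g CO₂ ÷ 44.009 g/mol = 0.2318 mol
mol H = 2 × 3.12 g H₂O ÷ 18.015 g/mol = 0.3464 mol
Divide by the smallest (0.2318 mol): C 1.000, H 1.494
Multiplying each by 2 gives whole numbers: C 2.00, H 2.99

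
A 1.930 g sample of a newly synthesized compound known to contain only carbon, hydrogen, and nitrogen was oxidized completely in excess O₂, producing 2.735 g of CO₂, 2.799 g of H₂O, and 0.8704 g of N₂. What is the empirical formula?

mol C = 2.735 g CO₂ ÷ 44.009 g/mol = 0.062146 mol
mol H = 2 × 2.799 g H₂O ÷ 18.015 g/mol = 0.31074 mol
mol N = 2 × 0.8704 g N₂ ÷ 28.014 g/mol = 0.062140 mol
Divide by the smallest (0.062140 mol): C 1.000, H 5.001, N 1.000

CH5N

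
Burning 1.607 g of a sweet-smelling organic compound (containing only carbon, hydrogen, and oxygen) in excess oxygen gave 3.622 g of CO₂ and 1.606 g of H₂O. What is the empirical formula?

mol C = 3.622 g CO₂ ÷ 44.009 g/mol = 0.082301 mol
mol H = 2 × 1.606 g H₂O ÷ 18.015 g/mol = 0.17830 mol
mass O = 1.607 − (0.98852 + 0.17972) = 0.43876 g → mol O = 0.43876 ÷ 15.999 = 0.027424 mol
Divide by the smallest (0.027424 mol): C 3.001, H 6.501, O 1.000
Multiplying each by 2 gives whole numbers: C 6.00, H 13.00, O 2.00

C6H13O2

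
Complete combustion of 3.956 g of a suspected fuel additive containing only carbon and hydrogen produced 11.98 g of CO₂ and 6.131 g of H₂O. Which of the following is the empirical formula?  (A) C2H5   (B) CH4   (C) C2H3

(A) C2H5

mol C = 11.98 g CO₂ ÷ 44.009 g/mol = 0.27222 mol
mol H = 2 × 6.131 g H₂O ÷ 18.015 g/mol = 0.68066 mol
Divide by the smallest (0.27222 mol): C 1.000, H 2.500
Multiplying each by 2 gives whole numbers: C 2.00, H 5.00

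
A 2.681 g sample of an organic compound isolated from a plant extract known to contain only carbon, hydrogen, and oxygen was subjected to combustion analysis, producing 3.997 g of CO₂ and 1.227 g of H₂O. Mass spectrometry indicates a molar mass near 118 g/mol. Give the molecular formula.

C4H6O4

mol C = 3.997 g CO₂ ÷ 44.009 g/mol = 0.090822 mol
mol H = 2 × 1.227 g H₂O ÷ 18.015 g/mol = 0.13622 mol
mass O = 2.681 − (1.0909 + 0.13731) = 1.4528 g → mol O = 1.4528 ÷ 15.999 = 0.090807 mol
Divide by the smallest (0.090807 mol): C 1.000, H 1.500, O 1.000
Multiplying each by 2 gives whole numbers: C 2.00, H 3.00, O 2.00
Empirical formula: C2H3O2
Empirical-formula mass = 59.04 g/mol; 118 ÷ 59.04 ≈ 2, so the molecular formula is C4H6O4.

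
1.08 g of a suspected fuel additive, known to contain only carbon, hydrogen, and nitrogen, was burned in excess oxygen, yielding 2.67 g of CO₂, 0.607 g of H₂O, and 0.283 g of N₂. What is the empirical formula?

C9H10N3

mol C = 2.67 g CO₂ ÷ 44.009 g/mol = 0.06067 mol
mol H = 2 × 0.607 g H₂O ÷ 18.015 g/mol = 0.06739 mol
mol N = 2 × 0.283 g N₂ ÷ 28.014 g/mol = 0.02020 mol
Divide by the smallest (0.02020 mol): C 3.003, H 3.335, N 1.000
Multiplying each by 3 gives whole numbers: C 9.01, H 10.01, N 3.00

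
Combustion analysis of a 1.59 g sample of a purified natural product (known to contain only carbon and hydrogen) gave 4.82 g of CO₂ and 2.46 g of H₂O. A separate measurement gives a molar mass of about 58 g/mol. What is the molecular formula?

mol C = 4.82 g CO₂ ÷ 44.009 g/mol = 0.1095 mol
mol H = 2 × 2.46 g H₂O ÷ 18.015 g/mol = 0.2731 mol
Divide by the smallest (0.1095 mol): C 1.000, H 2.494
Multiplying each by 2 gives whole numbers: C 2.00, H 4.99
Empirical formula: C2H5
Empirical-formula mass = 29.06 g/mol; 58 ÷ 29.06 ≈ 2, so the molecular formula is C4H10.

C4H10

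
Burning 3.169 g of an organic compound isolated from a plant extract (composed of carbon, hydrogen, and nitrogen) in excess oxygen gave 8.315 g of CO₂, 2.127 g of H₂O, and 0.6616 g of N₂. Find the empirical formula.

mol C = 8.315 g CO₂ ÷ 44.009 g/mol = 0.18894 mol
mol H = 2 × 2.127 g H₂O ÷ 18.015 g/mol = 0.23614 mol
mol N = 2 × 0.6616 g N₂ ÷ 28.014 g/mol = 0.047234 mol
Divide by the smallest (0.047234 mol): C 4.000, H 4.999, N 1.000

C4H5N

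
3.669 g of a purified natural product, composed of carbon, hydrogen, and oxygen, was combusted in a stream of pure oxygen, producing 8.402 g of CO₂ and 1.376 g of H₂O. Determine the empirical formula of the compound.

mol C = 8.402 g CO₂ ÷ 44.009 g/mol = 0.19092 mol
mol H = 2 × 1.376 g H₂O ÷ 18.015 g/mol = 0.15276 mol
mass O = 3.669 − (2.2931 + 0.15398) = 1.2219 g → mol O = 1.2219 ÷ 15.999 = 0.076375 mol
Divide by the smallest (0.076375 mol): C 2.500, H 2.000, O 1.000
Multiplying each by 2 gives whole numbers: C 5.00, H 4.00, O 2.00

C5H4O2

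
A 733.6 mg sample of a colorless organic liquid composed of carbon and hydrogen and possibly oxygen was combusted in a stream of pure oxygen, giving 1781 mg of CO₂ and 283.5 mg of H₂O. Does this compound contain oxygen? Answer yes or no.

yes

mol C = 1.781 g CO₂ ÷ 44.009 g/mol = 0.040469 mol
mol H = 2 × 0.2835 g H₂O ÷ 18.015 g/mol = 0.031474 mol
C and H account for only 0.51780 g of the 0.7336 g sample; the remaining 0.21580 g must be oxygen.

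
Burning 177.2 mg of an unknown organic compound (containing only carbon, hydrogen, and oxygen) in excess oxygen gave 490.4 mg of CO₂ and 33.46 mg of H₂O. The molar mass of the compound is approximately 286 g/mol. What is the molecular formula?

C18H6O4

mol C = 0.4904 g CO₂ ÷ 44.009 g/mol = 0.011143 mol
mol H = 2 × 0.03346 g H₂O ÷ 18.015 g/mol = 0.0037147 mol
mass O = 0.1772 − (0.13384 + 0.0037444) = 0.039615 g → mol O = 0.039615 ÷ 15.999 = 0.0024761 mol
Divide by the smallest (0.0024761 mol): C 4.500, H 1.500, O 1.000
Multiplying each by 2 gives whole numbers: C 9.00, H 3.00, O 2.00
Empirical formula: C9H3O2
Empirical-formula mass = 143.12 g/mol; 286 ÷ 143.12 ≈ 2, so the molecular formula is C18H6O4.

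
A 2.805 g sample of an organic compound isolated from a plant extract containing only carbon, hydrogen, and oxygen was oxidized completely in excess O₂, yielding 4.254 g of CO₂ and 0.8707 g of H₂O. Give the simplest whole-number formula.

mol C = 4.254 g CO₂ ÷ 44.009 g/mol = 0.096662 mol
mol H = 2 × 0.8707 g H₂O ÷ 18.015 g/mol = 0.096664 mol
mass O = 2.805 − (1.1610 + 0.097437) = 1.5466 g → mol O = 1.5466 ÷ 15.999 = 0.096666 mol
Divide by the smallest (0.096662 mol): C 1.000, H 1.000, O 1.000

CHO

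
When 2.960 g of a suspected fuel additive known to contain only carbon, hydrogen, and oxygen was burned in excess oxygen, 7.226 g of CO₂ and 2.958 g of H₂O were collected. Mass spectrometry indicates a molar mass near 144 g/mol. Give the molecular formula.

mol C = 7.226 g CO₂ ÷ 44.009 g/mol = 0.16419 mol
mol H = 2 × 2.958 g H₂O ÷ 18.015 g/mol = 0.32839 mol
mass O = 2.960 − (1.9721 + 0.33102) = 0.65685 g → mol O = 0.65685 ÷ 15.999 = 0.041056 mol
Divide by the smallest (0.041056 mol): C 3.999, H 7.999, O 1.000
Empirical formula: C4H8O
Empirical-formula mass = 72.11 g/mol; 144 ÷ 72.11 ≈ 2, so the molecular formula is C8H16O2.

C8H16O2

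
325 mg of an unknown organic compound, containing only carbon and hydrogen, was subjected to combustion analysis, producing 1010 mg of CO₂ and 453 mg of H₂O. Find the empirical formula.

mol C = 1.01 g CO₂ ÷ 44.009 g/mol = 0.02295 mol
mol H = 2 × 0.453 g H₂O ÷ 18.015 g/mol = 0.05029 mol
Divide by the smallest (0.02295 mol): C 1.000, H 2.191
Multiplying each by 5 gives whole numbers: C 5.00, H 10.96

C5H11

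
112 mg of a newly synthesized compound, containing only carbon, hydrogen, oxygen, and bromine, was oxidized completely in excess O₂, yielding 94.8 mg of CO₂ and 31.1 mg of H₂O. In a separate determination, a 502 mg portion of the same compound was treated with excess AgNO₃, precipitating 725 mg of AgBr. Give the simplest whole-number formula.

C5H8Br2O2

mol C = 0.0948 g CO₂ ÷ 44.009 g/mol = 0.002154 mol
mol H = 2 × 0.0311 g H₂O ÷ 18.015 g/mol = 0.003453 mol
From the AgBr data: mol Br per gram of compound = (0.725 ÷ 187.772) ÷ 0.502 = 0.007691 mol/g, so in the 0.112 g combustion sample mol Br = 0.0008614 mol
mass O = 0.112 − (0.02587 + 0.003480 + 0.06883) = 0.01381 g → mol O = 0.01381 ÷ 15.999 = 0.0008635 mol
Divide by the smallest (0.0008614 mol): C 2.501, H 4.008, Br 1.000, O 1.002
Multiplying each by 2 gives whole numbers: C 5.00, H 8.02, Br 2.00, O 2.00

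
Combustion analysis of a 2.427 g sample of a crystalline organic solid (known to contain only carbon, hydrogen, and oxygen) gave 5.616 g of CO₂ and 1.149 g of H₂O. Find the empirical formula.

C8H8O3

mol C = 5.616 g CO₂ ÷ 44.009 g/mol = 0.12761 mol
mol H = 2 × 1.149 g H₂O ÷ 18.015 g/mol = 0.12756 mol
mass O = 2.427 − (1.5327 + 0.12858) = 0.76569 g → mol O = 0.76569 ÷ 15.999 = 0.047859 mol
Divide by the smallest (0.047859 mol): C 2.666, H 2.665, O 1.000
Multiplying each by 3 gives whole numbers: C 8.00, H 8.00, O 3.00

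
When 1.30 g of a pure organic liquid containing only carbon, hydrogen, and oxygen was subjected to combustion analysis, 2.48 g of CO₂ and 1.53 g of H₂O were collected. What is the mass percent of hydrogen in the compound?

13.2%

mol C = 2.48 g CO₂ ÷ 44.009 g/mol = 0.05635 mol
mol H = 2 × 1.53 g H₂O ÷ 18.015 g/mol = 0.1699 mol
mass O = 1.30 − (0.6768 + 0.1712) = 0.4519 g → mol O = 0.4519 ÷ 15.999 = 0.02825 mol
mass % H = 0.1712 g ÷ 1.30 g × 100%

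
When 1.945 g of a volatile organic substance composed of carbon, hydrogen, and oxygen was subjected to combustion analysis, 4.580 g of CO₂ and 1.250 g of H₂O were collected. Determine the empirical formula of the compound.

mol C = 4.580 g CO₂ ÷ 44.009 g/mol = 0.10407 mol
mol H = 2 × 1.250 g H₂O ÷ 18.015 g/mol = 0.13877 mol
mass O = 1.945 − (1.2500 + 0.13988) = 0.55514 g → mol O = 0.55514 ÷ 15.999 = 0.034698 mol
Divide by the smallest (0.034698 mol): C 2.999, H 3.999, O 1.000

C3H4O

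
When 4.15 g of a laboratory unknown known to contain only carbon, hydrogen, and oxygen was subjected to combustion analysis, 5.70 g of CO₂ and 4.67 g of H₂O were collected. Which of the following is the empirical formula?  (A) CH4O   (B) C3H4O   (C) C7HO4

mol C = 5.70 g CO₂ ÷ 44.009 g/mol = 0.1295 mol
mol H = 2 × 4.67 g H₂O ÷ 18.015 g/mol = 0.5185 mol
mass O = 4.15 − (1.556 + 0.5226) = 2.072 g → mol O = 2.072 ÷ 15.999 = 0.1295 mol
Divide by the smallest (0.1295 mol): C 1.000, H 4.004, O 1.000

(A) CH4O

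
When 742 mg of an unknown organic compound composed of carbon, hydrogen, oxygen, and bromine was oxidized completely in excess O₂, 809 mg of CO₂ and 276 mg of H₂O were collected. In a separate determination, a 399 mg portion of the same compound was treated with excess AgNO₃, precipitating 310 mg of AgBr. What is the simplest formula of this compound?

mol C = 0.809 g CO₂ ÷ 44.009 g/mol = 0.01838 mol
mol H = 2 × 0.276 g H₂O ÷ 18.015 g/mol = 0.03064 mol
From the AgBr data: mol Br per gram of compound = (0.310 ÷ 187.772) ÷ 0.399 = 0.004138 mol/g, so in the 0.742 g combustion sample mol Br = 0.003070 mol
mass O = 0.742 − (0.2208 + 0.03089 + 0.2453) = 0.2450 g → mol O = 0.2450 ÷ 15.999 = 0.01531 mol
Divide by the smallest (0.003070 mol): C 5.987, H 9.980, Br 1.000, O 4.988

C6H10BrO5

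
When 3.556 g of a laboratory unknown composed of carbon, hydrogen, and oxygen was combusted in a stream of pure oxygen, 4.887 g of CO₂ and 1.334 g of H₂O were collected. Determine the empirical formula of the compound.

C6H8O7

mol C = 4.887 g CO₂ ÷ 44.009 g/mol = 0.11105 mol
mol H = 2 × 1.334 g H₂O ÷ 18.015 g/mol = 0.14810 mol
mass O = 3.556 − (1.3338 + 0.14928) = 2.0729 g → mol O = 2.0729 ÷ 15.999 = 0.12957 mol
Divide by the smallest (0.11105 mol): C 1.000, H 1.334, O 1.167
Multiplying each by 6 gives whole numbers: C 6.00, H 8.00, O 7.00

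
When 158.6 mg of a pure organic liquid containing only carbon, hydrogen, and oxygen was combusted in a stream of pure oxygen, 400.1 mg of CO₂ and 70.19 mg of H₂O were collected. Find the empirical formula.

mol C = 0.4001 g CO₂ ÷ 44.009 g/mol = 0.0090913 mol
mol H = 2 × 0.07019 g H₂O ÷ 18.015 g/mol = 0.0077924 mol
mass O = 0.1586 − (0.10920 + 0.0078547) = 0.041549 g → mol O = 0.041549 ÷ 15.999 = 0.0025970 mol
Divide by the smallest (0.0025970 mol): C 3.501, H 3.001, O 1.000
Multiplying each by 2 gives whole numbers: C 7.00, H 6.00, O 2.00

C7H6O2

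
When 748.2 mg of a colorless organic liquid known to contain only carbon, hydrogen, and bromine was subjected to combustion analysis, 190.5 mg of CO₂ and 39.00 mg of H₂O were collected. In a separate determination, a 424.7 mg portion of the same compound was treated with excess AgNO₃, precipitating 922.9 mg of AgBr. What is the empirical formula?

mol C = 0.1905 g CO₂ ÷ 44.009 g/mol = 0.0043287 mol
mol H = 2 × 0.03900 g H₂O ÷ 18.015 g/mol = 0.0043297 mol
From the AgBr data: mol Br per gram of compound = (0.9229 ÷ 187.772) ÷ 0.4247 = 0.011573 mol/g, so in the 0.7482 g combustion sample mol Br = 0.0086588 mol
Divide by the smallest (0.0043287 mol): C 1.000, H 1.000, Br 2.000

CHBr2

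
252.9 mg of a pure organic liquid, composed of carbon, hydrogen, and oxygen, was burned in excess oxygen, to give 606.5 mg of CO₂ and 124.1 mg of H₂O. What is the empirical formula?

C3H3O

mol C = 0.6065 g CO₂ ÷ 44.009 g/mol = 0.013781 mol
mol H = 2 × 0.1241 g H₂O ÷ 18.015 g/mol = 0.013777 mol
mass O = 0.2529 − (0.16553 + 0.013888) = 0.073486 g → mol O = 0.073486 ÷ 15.999 = 0.0045931 mol
Divide by the smallest (0.0045931 mol): C 3.000, H 3.000, O 1.000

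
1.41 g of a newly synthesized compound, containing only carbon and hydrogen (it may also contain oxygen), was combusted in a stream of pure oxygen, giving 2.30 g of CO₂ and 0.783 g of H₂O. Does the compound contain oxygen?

mol C = 2.30 g CO₂ ÷ 44.009 g/mol = 0.05226 mol
mol H = 2 × 0.783 g H₂O ÷ 18.015 g/mol = 0.08693 mol
C and H account for only 0.7153 g of the 1.41 g sample; the remaining 0.6947 g must be oxygen.

yes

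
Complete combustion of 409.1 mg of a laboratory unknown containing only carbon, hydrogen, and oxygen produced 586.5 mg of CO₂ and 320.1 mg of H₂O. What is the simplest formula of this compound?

mol C = 0.5865 g CO₂ ÷ 44.009 g/mol = 0.013327 mol
mol H = 2 × 0.3201 g H₂O ÷ 18.015 g/mol = 0.035537 mol
mass O = 0.4091 − (0.16007 + 0.035821) = 0.21321 g → mol O = 0.21321 ÷ 15.999 = 0.013326 mol
Divide by the smallest (0.013326 mol): C 1.000, H 2.667, O 1.000
Multiplying each by 3 gives whole numbers: C 3.00, H 8.00, O 3.00

C3H8O3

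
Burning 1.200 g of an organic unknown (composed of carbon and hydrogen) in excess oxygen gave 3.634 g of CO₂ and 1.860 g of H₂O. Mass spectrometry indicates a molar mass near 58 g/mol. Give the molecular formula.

C4H10

mol C = 3.634 g CO₂ ÷ 44.009 g/mol = 0.082574 mol
mol H = 2 × 1.860 g H₂O ÷ 18.015 g/mol = 0.20649 mol
Divide by the smallest (0.082574 mol): C 1.000, H 2.501
Multiplying each by 2 gives whole numbers: C 2.00, H 5.00
Empirical formula: C2H5
Empirical-formula mass = 29.06 g/mol; 58 ÷ 29.06 ≈ 2, so the molecular formula is C4H10.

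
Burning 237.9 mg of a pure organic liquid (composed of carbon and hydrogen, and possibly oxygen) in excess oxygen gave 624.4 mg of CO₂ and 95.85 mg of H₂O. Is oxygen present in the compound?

mol C = 0.6244 g CO₂ ÷ 44.009 g/mol = 0.014188 mol
mol H = 2 × 0.09585 g H₂O ÷ 18.015 g/mol = 0.010641 mol
C and H account for only 0.18114 g of the 0.2379 g sample; the remaining 0.056762 g must be oxygen.

yes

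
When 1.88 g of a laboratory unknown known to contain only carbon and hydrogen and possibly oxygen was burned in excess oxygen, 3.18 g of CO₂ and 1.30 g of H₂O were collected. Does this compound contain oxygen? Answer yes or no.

mol C = 3.18 g CO₂ ÷ 44.009 g/mol = 0.07226 mol
mol H = 2 × 1.30 g H₂O ÷ 18.015 g/mol = 0.1443 mol
C and H account for only 1.013 g of the 1.88 g sample; the remaining 0.8666 g must be oxygen.

yes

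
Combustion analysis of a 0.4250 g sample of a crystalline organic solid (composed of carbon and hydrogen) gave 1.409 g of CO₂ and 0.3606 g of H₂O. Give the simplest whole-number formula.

mol C = 1.409 g CO₂ ÷ 44.009 g/mol = 0.032016 mol
mol H = 2 × 0.3606 g H₂O ÷ 18.015 g/mol = 0.040033 mol
Divide by the smallest (0.032016 mol): C 1.000, H 1.250
Multiplying each by 4 gives whole numbers: C 4.00, H 5.00

C4H5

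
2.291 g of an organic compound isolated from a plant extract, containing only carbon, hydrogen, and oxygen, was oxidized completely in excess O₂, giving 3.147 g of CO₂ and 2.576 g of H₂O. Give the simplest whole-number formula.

mol C = 3.147 g CO₂ ÷ 44.009 g/mol = 0.071508 mol
mol H = 2 × 2.576 g H₂O ÷ 18.015 g/mol = 0.28598 mol
mass O = 2.291 − (0.85888 + 0.28827) = 1.1438 g → mol O = 1.1438 ÷ 15.999 = 0.071495 mol
Divide by the smallest (0.071495 mol): C 1.000, H 4.000, O 1.000

CH4O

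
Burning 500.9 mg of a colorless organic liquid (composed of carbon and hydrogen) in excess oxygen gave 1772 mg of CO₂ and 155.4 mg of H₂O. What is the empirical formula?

mol C = 1.772 g CO₂ ÷ 44.009 g/mol = 0.040264 mol
mol H = 2 × 0.1554 g H₂O ÷ 18.015 g/mol = 0.017252 mol
Divide by the smallest (0.017252 mol): C 2.334, H 1.000
Multiplying each by 3 gives whole numbers: C 7.00, H 3.00

C7H3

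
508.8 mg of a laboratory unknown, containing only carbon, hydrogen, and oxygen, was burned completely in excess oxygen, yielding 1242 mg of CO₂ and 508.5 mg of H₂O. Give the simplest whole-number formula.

C4H8O

mol C = 1.242 g CO₂ ÷ 44.009 g/mol = 0.028222 mol
mol H = 2 × 0.5085 g H₂O ÷ 18.015 g/mol = 0.056453 mol
mass O = 0.5088 − (0.33897 + 0.056905) = 0.11293 g → mol O = 0.11293 ÷ 15.999 = 0.0070584 mol
Divide by the smallest (0.0070584 mol): C 3.998, H 7.998, O 1.000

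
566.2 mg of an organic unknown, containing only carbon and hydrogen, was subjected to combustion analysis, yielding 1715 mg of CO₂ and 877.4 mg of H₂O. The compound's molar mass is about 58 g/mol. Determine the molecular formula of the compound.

mol C = 1.715 g CO₂ ÷ 44.009 g/mol = 0.038969 mol
mol H = 2 × 0.8774 g H₂O ÷ 18.015 g/mol = 0.097408 mol
Divide by the smallest (0.038969 mol): C 1.000, H 2.500
Multiplying each by 2 gives whole numbers: C 2.00, H 5.00
Empirical formula: C2H5
Empirical-formula mass = 29.06 g/mol; 58 ÷ 29.06 ≈ 2, so the molecular formula is C4H10.

C4H10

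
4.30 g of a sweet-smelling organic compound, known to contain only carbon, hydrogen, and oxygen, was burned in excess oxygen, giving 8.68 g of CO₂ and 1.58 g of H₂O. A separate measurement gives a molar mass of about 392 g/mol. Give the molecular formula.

mol C = 8.68 g CO₂ ÷ 44.009 g/mol = 0.1972 mol
mol H = 2 × 1.58 g H₂O ÷ 18.015 g/mol = 0.1754 mol
mass O = 4.30 − (2.369 + 0.1768) = 1.754 g → mol O = 1.754 ÷ 15.999 = 0.1096 mol
Divide by the smallest (0.1096 mol): C 1.799, H 1.600, O 1.000
Multiplying each by 5 gives whole numbers: C 8.99, H 8.00, O 5.00
Empirical formula: C9H8O5
Empirical-formula mass = 196.16 g/mol; 392 ÷ 196.16 ≈ 2, so the molecular formula is C18H16O10.

C18H16O10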